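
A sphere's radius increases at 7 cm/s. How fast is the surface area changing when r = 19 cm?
1064π cm²/s

S = 4πr²
dS/dt = dS/dr · dr/dt = 8πr · 7
At r = 19: dS/dt = 1064π cm²/s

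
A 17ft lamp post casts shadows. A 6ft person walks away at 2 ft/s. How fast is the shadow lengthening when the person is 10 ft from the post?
12/11 ft/s

By similar triangles: 17/(x+s) = 6/s
Solving: s = 6x/11
ds/dt = 6/11 · dx/dt = 6/11 · 2 = 12/11 ft/s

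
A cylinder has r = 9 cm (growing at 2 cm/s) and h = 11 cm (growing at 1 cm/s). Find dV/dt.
477π cm³/s

V = πr²h
dV/dt = 2πrh·dr/dt + πr²·dh/dt
= 2π(9)(11)(2) + π(9)²(1)
= 477π cm³/s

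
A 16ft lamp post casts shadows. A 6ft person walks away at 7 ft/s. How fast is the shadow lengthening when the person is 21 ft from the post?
21/5 ft/s

By similar triangles: 16/(x+s) = 6/s
Solving: s = 6x/10
ds/dt = 6/10 · dx/dt = 3/5 · 7 = 21/5 ft/s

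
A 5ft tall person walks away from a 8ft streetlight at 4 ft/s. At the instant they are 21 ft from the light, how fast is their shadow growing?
20/3 ft/s

By similar triangles: 8/(x+s) = 5/s
Solving: s = 5x/3
ds/dt = 5/3 · dx/dt = 5/3 · 4 = 20/3 ft/s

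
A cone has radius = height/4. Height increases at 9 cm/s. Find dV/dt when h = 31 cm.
8649π/16 cm³/s

V = (1/3)π(h/4)²h = πh³/48
dV/dt = πh²/16 · 9
At h = 31: dV/dt = 8649π/16 cm³/s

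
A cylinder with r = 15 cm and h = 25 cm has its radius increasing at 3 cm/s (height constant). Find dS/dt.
330π cm²/s

S = 2πrh + 2πr² (lateral + bases)
dS/dt = (2πh + 4πr)·dr/dt = (2π·25 + 4π·15)·3
= 330π cm²/s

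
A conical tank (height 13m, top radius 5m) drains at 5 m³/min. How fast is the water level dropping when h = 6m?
169/(180π) ≈ 0.2989 m/min

r/h = 5/13, so r = (5/13)h
V = (1/3)πr²h = (1/3)π((5/13)h)²h = (25/507)πh³
dV/dh = (25/169)πh²
dh/dt = (dV/dt)/(dV/dh) = -5/((25/169)π·6²) = -169/(180π) m/min
The level is dropping at 169/(180π) ≈ 0.2989 m/min.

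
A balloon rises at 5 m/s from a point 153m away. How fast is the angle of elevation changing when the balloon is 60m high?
0.028324 rad/s

tan(θ) = y/153
sec²(θ) · dθ/dt = (1/153) · dy/dt
dθ/dt = cos²(θ)/153 · 5 = 153/(153² + 60²) · 5
dθ/dt = 0.028324 rad/s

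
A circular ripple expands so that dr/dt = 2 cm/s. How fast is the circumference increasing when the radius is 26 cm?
4π cm/s

C = 2πr
dC/dt = 2π · dr/dt = 2π · 2 = 4π cm/s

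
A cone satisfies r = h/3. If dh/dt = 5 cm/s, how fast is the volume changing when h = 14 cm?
980π/9 cm³/s

V = (1/3)π(h/3)²h = πh³/27
dV/dt = πh²/9 · 5
At h = 14: dV/dt = 980π/9 cm³/s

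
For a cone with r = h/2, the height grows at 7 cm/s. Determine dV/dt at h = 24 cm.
1008π cm³/s

V = (1/3)π(h/2)²h = πh³/12
dV/dt = πh²/4 · 7
At h = 24: dV/dt = 1008π cm³/s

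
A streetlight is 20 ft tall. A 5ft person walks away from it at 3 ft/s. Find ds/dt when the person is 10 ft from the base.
1 ft/s

By similar triangles: 20/(x+s) = 5/s
Solving: s = 5x/15
ds/dt = 5/15 · dx/dt = 1/3 · 3 = 1 ft/s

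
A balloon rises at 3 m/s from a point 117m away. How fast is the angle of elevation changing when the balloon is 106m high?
0.014082 rad/s

tan(θ) = y/117
sec²(θ) · dθ/dt = (1/117) · dy/dt
dθ/dt = cos²(θ)/117 · 3 = 117/(117² + 106²) · 3
dθ/dt = 0.014082 rad/s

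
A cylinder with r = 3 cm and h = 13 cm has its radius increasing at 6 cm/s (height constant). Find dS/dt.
228π cm²/s

S = 2πrh + 2πr² (lateral + bases)
dS/dt = (2πh + 4πr)·dr/dt = (2π·13 + 4π·3)·6
= 228π cm²/s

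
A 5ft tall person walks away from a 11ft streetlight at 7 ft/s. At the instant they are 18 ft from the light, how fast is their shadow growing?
35/6 ft/s

By similar triangles: 11/(x+s) = 5/s
Solving: s = 5x/6
ds/dt = 5/6 · dx/dt = 5/6 · 7 = 35/6 ft/s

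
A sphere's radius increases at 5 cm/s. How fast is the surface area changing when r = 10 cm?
400π cm²/s

S = 4πr²
dS/dt = dS/dr · dr/dt = 8πr · 5
At r = 10: dS/dt = 400π cm²/s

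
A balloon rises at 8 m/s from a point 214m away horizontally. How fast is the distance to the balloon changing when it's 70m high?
140√12674/6337 ≈ 2.487 m/s

z² = 214² + y²
z = √(214² + 70²) = 2√12674
dz/dt = y/z · dy/dt = 70/(2√12674) · 8 = 140√12674/6337 ≈ 2.487 m/s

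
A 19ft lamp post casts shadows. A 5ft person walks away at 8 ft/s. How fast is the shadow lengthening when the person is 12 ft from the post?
20/7 ft/s

By similar triangles: 19/(x+s) = 5/s
Solving: s = 5x/14
ds/dt = 5/14 · dx/dt = 5/14 · 8 = 20/7 ft/s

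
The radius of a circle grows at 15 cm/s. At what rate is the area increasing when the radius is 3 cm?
90π cm²/s

A = πr²
dA/dt = 2πr · dr/dt = 2π(3)(15) = 90π cm²/s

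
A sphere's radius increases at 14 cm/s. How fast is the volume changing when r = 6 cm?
2016π cm³/s

V = (4/3)πr³
dV/dt = dV/dr · dr/dt = 4πr² · 14
At r = 6: dV/dt = 2016π cm³/s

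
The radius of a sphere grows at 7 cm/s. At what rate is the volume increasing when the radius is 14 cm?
5488π cm³/s

V = (4/3)πr³
dV/dt = dV/dr · dr/dt = 4πr² · 7
At r = 14: dV/dt = 5488π cm³/s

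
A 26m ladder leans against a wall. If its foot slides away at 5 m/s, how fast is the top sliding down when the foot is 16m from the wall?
8√105/21 ≈ 3.904 m/s

x² + y² = 26²
2x·dx/dt + 2y·dy/dt = 0
dy/dt = -x/y · dx/dt = -16/(2√105) · 5 = -8√105/21 m/s
The top is descending at 8√105/21 ≈ 3.904 m/s.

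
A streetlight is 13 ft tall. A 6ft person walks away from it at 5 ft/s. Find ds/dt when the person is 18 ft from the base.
30/7 ft/s

By similar triangles: 13/(x+s) = 6/s
Solving: s = 6x/7
ds/dt = 6/7 · dx/dt = 6/7 · 5 = 30/7 ft/s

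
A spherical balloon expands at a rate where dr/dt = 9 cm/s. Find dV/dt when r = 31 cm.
34596π cm³/s

V = (4/3)πr³
dV/dt = dV/dr · dr/dt = 4πr² · 9
At r = 31: dV/dt = 34596π cm³/s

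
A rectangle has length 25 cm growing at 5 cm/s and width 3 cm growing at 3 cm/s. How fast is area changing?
90 cm²/s

A = lw
dA/dt = w·dl/dt + l·dw/dt = 3·5 + 25·3 = 90 cm²/s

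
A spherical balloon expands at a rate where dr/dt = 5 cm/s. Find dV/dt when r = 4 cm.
320π cm³/s

V = (4/3)πr³
dV/dt = dV/dr · dr/dt = 4πr² · 5
At r = 4: dV/dt = 320π cm³/s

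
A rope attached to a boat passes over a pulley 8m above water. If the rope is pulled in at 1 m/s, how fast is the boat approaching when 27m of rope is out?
27√665/665 ≈ 1.047 m/s

rope² = x² + 8²
x = √(27² - 8²) = √665
dx/dt = (rope/x) · d(rope)/dt = (27/√665) · (-1) = -27√665/665 m/s
The boat approaches at 27√665/665 ≈ 1.047 m/s.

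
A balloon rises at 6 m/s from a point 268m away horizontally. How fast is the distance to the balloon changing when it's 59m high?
354√75305/75305 ≈ 1.29 m/s

z² = 268² + y²
z = √(268² + 59²) = √75305
dz/dt = y/z · dy/dt = 59/√75305 · 6 = 354√75305/75305 ≈ 1.29 m/s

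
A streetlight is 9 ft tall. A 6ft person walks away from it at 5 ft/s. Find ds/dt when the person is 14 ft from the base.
10 ft/s

By similar triangles: 9/(x+s) = 6/s
Solving: s = 6x/3
ds/dt = 6/3 · dx/dt = 2 · 5 = 10 ft/s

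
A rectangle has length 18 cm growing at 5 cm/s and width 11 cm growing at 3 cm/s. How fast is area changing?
109 cm²/s

A = lw
dA/dt = w·dl/dt + l·dw/dt = 11·5 + 18·3 = 109 cm²/s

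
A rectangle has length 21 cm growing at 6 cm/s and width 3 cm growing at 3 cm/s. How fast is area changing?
81 cm²/s

A = lw
dA/dt = w·dl/dt + l·dw/dt = 3·6 + 21·3 = 81 cm²/s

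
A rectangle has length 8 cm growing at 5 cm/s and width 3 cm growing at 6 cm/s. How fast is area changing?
63 cm²/s

A = lw
dA/dt = w·dl/dt + l·dw/dt = 3·5 + 8·6 = 63 cm²/s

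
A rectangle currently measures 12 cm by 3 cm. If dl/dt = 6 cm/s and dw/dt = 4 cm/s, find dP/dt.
20 cm/s

P = 2(l + w)
dP/dt = 2(dl/dt + dw/dt) = 2(6 + 4) = 20 cm/s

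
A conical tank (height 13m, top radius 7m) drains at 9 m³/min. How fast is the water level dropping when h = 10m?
1521/(4900π) ≈ 0.09881 m/min

r/h = 7/13, so r = (7/13)h
V = (1/3)πr²h = (1/3)π((7/13)h)²h = (49/507)πh³
dV/dh = (49/169)πh²
dh/dt = (dV/dt)/(dV/dh) = -9/((49/169)π·10²) = -1521/(4900π) m/min
The level is dropping at 1521/(4900π) ≈ 0.09881 m/min.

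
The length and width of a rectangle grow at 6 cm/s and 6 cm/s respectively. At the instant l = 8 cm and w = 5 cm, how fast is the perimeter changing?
24 cm/s

P = 2(l + w)
dP/dt = 2(dl/dt + dw/dt) = 2(6 + 6) = 24 cm/s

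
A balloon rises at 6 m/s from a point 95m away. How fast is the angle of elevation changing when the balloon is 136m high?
0.020711 rad/s

tan(θ) = y/95
sec²(θ) · dθ/dt = (1/95) · dy/dt
dθ/dt = cos²(θ)/95 · 6 = 95/(95² + 136²) · 6
dθ/dt = 0.020711 rad/s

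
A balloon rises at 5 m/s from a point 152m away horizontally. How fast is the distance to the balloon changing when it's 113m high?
565√35873/35873 ≈ 2.983 m/s

z² = 152² + y²
z = √(152² + 113²) = √35873
dz/dt = y/z · dy/dt = 113/√35873 · 5 = 565√35873/35873 ≈ 2.983 m/s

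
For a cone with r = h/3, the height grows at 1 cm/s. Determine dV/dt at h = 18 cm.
36π cm³/s

V = (1/3)π(h/3)²h = πh³/27
dV/dt = πh²/9 · 1
At h = 18: dV/dt = 36π cm³/s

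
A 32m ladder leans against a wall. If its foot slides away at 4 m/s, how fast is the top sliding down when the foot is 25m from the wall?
100√399/399 ≈ 5.006 m/s

x² + y² = 32²
2x·dx/dt + 2y·dy/dt = 0
dy/dt = -x/y · dx/dt = -25/√399 · 4 = -100√399/399 m/s
The top is descending at 100√399/399 ≈ 5.006 m/s.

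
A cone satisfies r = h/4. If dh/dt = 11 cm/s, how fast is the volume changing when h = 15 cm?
2475π/16 cm³/s

V = (1/3)π(h/4)²h = πh³/48
dV/dt = πh²/16 · 11
At h = 15: dV/dt = 2475π/16 cm³/s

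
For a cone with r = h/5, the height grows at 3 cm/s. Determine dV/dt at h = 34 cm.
3468π/25 cm³/s

V = (1/3)π(h/5)²h = πh³/75
dV/dt = πh²/25 · 3
At h = 34: dV/dt = 3468π/25 cm³/s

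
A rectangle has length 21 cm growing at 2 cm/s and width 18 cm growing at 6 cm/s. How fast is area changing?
162 cm²/s

A = lw
dA/dt = w·dl/dt + l·dw/dt = 18·2 + 21·6 = 162 cm²/s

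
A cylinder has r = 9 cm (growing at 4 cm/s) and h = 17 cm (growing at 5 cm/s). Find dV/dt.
1629π cm³/s

V = πr²h
dV/dt = 2πrh·dr/dt + πr²·dh/dt
= 2π(9)(17)(4) + π(9)²(5)
= 1629π cm³/s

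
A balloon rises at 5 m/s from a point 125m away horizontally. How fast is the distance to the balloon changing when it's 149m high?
745√37826/37826 ≈ 3.831 m/s

z² = 125² + y²
z = √(125² + 149²) = √37826
dz/dt = y/z · dy/dt = 149/√37826 · 5 = 745√37826/37826 ≈ 3.831 m/s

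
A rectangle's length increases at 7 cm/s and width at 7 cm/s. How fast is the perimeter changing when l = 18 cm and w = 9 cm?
28 cm/s

P = 2(l + w)
dP/dt = 2(dl/dt + dw/dt) = 2(7 + 7) = 28 cm/s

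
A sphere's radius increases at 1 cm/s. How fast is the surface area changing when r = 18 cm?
144π cm²/s

S = 4πr²
dS/dt = dS/dr · dr/dt = 8πr · 1
At r = 18: dS/dt = 144π cm²/s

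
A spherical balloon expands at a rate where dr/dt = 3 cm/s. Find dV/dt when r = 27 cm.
8748π cm³/s

V = (4/3)πr³
dV/dt = dV/dr · dr/dt = 4πr² · 3
At r = 27: dV/dt = 8748π cm³/s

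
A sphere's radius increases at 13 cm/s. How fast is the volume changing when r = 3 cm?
468π cm³/s

V = (4/3)πr³
dV/dt = dV/dr · dr/dt = 4πr² · 13
At r = 3: dV/dt = 468π cm³/s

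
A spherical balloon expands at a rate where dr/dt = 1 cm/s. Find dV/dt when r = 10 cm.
400π cm³/s

V = (4/3)πr³
dV/dt = dV/dr · dr/dt = 4πr² · 1
At r = 10: dV/dt = 400π cm³/s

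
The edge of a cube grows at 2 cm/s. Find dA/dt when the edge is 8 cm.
192 cm²/s

A = 6s²
dA/dt = 12s · ds/dt = 12·8·2 = 192 cm²/s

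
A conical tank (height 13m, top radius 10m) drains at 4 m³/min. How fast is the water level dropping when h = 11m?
169/(3025π) ≈ 0.01778 m/min

r/h = 10/13, so r = (10/13)h
V = (1/3)πr²h = (1/3)π((10/13)h)²h = (100/507)πh³
dV/dh = (100/169)πh²
dh/dt = (dV/dt)/(dV/dh) = -4/((100/169)π·11²) = -169/(3025π) m/min
The level is dropping at 169/(3025π) ≈ 0.01778 m/min.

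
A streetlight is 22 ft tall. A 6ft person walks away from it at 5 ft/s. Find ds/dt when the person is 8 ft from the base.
15/8 ft/s

By similar triangles: 22/(x+s) = 6/s
Solving: s = 6x/16
ds/dt = 6/16 · dx/dt = 3/8 · 5 = 15/8 ft/s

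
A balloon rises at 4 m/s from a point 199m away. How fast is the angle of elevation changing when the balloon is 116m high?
0.015003 rad/s

tan(θ) = y/199
sec²(θ) · dθ/dt = (1/199) · dy/dt
dθ/dt = cos²(θ)/199 · 4 = 199/(199² + 116²) · 4
dθ/dt = 0.015003 rad/s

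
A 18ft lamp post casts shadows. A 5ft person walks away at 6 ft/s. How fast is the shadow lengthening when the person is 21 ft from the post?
30/13 ft/s

By similar triangles: 18/(x+s) = 5/s
Solving: s = 5x/13
ds/dt = 5/13 · dx/dt = 5/13 · 6 = 30/13 ft/s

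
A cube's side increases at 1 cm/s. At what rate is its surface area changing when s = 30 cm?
360 cm²/s

A = 6s²
dA/dt = 12s · ds/dt = 12·30·1 = 360 cm²/s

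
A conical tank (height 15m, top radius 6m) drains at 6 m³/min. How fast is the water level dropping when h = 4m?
75/(32π) ≈ 0.746 m/min

r/h = 6/15, so r = (2/5)h
V = (1/3)πr²h = (1/3)π((2/5)h)²h = (4/75)πh³
dV/dh = (4/25)πh²
dh/dt = (dV/dt)/(dV/dh) = -6/((4/25)π·4²) = -75/(32π) m/min
The level is dropping at 75/(32π) ≈ 0.746 m/min.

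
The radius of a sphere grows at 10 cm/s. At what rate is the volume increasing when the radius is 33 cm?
43560π cm³/s

V = (4/3)πr³
dV/dt = dV/dr · dr/dt = 4πr² · 10
At r = 33: dV/dt = 43560π cm³/s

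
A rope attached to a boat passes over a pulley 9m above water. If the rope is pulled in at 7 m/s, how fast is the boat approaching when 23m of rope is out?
23√7/8 ≈ 7.607 m/s

rope² = x² + 9²
x = √(23² - 9²) = 8√7
dx/dt = (rope/x) · d(rope)/dt = (23/(8√7)) · (-7) = -23√7/8 m/s
The boat approaches at 23√7/8 ≈ 7.607 m/s.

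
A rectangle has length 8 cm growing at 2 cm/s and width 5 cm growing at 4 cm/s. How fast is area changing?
42 cm²/s

A = lw
dA/dt = w·dl/dt + l·dw/dt = 5·2 + 8·4 = 42 cm²/s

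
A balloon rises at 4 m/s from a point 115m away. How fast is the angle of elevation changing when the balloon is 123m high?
0.016223 rad/s

tan(θ) = y/115
sec²(θ) · dθ/dt = (1/115) · dy/dt
dθ/dt = cos²(θ)/115 · 4 = 115/(115² + 123²) · 4
dθ/dt = 0.016223 rad/s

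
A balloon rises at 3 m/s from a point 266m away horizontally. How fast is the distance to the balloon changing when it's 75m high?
225√76381/76381 ≈ 0.8141 m/s

z² = 266² + y²
z = √(266² + 75²) = √76381
dz/dt = y/z · dy/dt = 75/√76381 · 3 = 225√76381/76381 ≈ 0.8141 m/s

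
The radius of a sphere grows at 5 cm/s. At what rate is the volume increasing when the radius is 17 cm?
5780π cm³/s

V = (4/3)πr³
dV/dt = dV/dr · dr/dt = 4πr² · 5
At r = 17: dV/dt = 5780π cm³/s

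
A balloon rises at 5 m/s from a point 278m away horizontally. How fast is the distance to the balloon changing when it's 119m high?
119√91445/18289 ≈ 1.968 m/s

z² = 278² + y²
z = √(278² + 119²) = √91445
dz/dt = y/z · dy/dt = 119/√91445 · 5 = 119√91445/18289 ≈ 1.968 m/s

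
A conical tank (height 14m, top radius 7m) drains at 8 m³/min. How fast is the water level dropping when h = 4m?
2/π ≈ 0.6366 m/min

r/h = 7/14, so r = (1/2)h
V = (1/3)πr²h = (1/3)π((1/2)h)²h = (1/12)πh³
dV/dh = (1/4)πh²
dh/dt = (dV/dt)/(dV/dh) = -8/((1/4)π·4²) = -2/π m/min
The level is dropping at 2/π ≈ 0.6366 m/min.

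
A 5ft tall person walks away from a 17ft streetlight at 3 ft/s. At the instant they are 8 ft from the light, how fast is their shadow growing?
5/4 ft/s

By similar triangles: 17/(x+s) = 5/s
Solving: s = 5x/12
ds/dt = 5/12 · dx/dt = 5/12 · 3 = 5/4 ft/s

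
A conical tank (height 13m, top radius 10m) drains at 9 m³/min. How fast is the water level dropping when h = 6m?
169/(400π) ≈ 0.1345 m/min

r/h = 10/13, so r = (10/13)h
V = (1/3)πr²h = (1/3)π((10/13)h)²h = (100/507)πh³
dV/dh = (100/169)πh²
dh/dt = (dV/dt)/(dV/dh) = -9/((100/169)π·6²) = -169/(400π) m/min
The level is dropping at 169/(400π) ≈ 0.1345 m/min.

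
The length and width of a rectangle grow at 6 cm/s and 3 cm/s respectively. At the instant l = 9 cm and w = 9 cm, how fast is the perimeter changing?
18 cm/s

P = 2(l + w)
dP/dt = 2(dl/dt + dw/dt) = 2(6 + 3) = 18 cm/s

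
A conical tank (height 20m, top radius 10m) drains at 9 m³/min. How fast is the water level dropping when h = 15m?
4/(25π) ≈ 0.05093 m/min

r/h = 10/20, so r = (1/2)h
V = (1/3)πr²h = (1/3)π((1/2)h)²h = (1/12)πh³
dV/dh = (1/4)πh²
dh/dt = (dV/dt)/(dV/dh) = -9/((1/4)π·15²) = -4/(25π) m/min
The level is dropping at 4/(25π) ≈ 0.05093 m/min.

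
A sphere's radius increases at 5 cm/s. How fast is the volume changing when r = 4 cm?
320π cm³/s

V = (4/3)πr³
dV/dt = dV/dr · dr/dt = 4πr² · 5
At r = 4: dV/dt = 320π cm³/s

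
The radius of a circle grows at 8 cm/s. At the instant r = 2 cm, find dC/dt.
16π cm/s

C = 2πr
dC/dt = 2π · dr/dt = 2π · 8 = 16π cm/s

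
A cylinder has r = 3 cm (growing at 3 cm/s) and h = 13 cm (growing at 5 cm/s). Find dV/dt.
279π cm³/s

V = πr²h
dV/dt = 2πrh·dr/dt + πr²·dh/dt
= 2π(3)(13)(3) + π(3)²(5)
= 279π cm³/s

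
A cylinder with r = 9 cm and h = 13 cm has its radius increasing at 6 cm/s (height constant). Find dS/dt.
372π cm²/s

S = 2πrh + 2πr² (lateral + bases)
dS/dt = (2πh + 4πr)·dr/dt = (2π·13 + 4π·9)·6
= 372π cm²/s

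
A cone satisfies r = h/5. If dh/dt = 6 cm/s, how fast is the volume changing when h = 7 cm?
294π/25 cm³/s

V = (1/3)π(h/5)²h = πh³/75
dV/dt = πh²/25 · 6
At h = 7: dV/dt = 294π/25 cm³/s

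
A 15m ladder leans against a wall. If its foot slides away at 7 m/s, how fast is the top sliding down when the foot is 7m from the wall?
49√11/44 ≈ 3.694 m/s

x² + y² = 15²
2x·dx/dt + 2y·dy/dt = 0
dy/dt = -x/y · dx/dt = -7/(4√11) · 7 = -49√11/44 m/s
The top is descending at 49√11/44 ≈ 3.694 m/s.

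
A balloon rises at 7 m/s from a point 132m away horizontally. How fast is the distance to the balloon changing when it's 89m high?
623√25345/25345 ≈ 3.913 m/s

z² = 132² + y²
z = √(132² + 89²) = √25345
dz/dt = y/z · dy/dt = 89/√25345 · 7 = 623√25345/25345 ≈ 3.913 m/s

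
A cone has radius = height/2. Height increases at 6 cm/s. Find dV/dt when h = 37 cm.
4107π/2 cm³/s

V = (1/3)π(h/2)²h = πh³/12
dV/dt = πh²/4 · 6
At h = 37: dV/dt = 4107π/2 cm³/s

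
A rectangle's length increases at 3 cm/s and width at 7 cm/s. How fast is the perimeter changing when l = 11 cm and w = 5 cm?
20 cm/s

P = 2(l + w)
dP/dt = 2(dl/dt + dw/dt) = 2(3 + 7) = 20 cm/s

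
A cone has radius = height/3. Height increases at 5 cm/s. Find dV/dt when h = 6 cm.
20π cm³/s

V = (1/3)π(h/3)²h = πh³/27
dV/dt = πh²/9 · 5
At h = 6: dV/dt = 20π cm³/s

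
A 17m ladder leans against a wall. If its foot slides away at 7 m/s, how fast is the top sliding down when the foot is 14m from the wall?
98√93/93 ≈ 10.16 m/s

x² + y² = 17²
2x·dx/dt + 2y·dy/dt = 0
dy/dt = -x/y · dx/dt = -14/√93 · 7 = -98√93/93 m/s
The top is descending at 98√93/93 ≈ 10.16 m/s.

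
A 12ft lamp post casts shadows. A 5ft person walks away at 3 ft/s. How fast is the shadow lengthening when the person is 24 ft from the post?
15/7 ft/s

By similar triangles: 12/(x+s) = 5/s
Solving: s = 5x/7
ds/dt = 5/7 · dx/dt = 5/7 · 3 = 15/7 ft/s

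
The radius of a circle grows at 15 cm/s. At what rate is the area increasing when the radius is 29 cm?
870π cm²/s

A = πr²
dA/dt = 2πr · dr/dt = 2π(29)(15) = 870π cm²/s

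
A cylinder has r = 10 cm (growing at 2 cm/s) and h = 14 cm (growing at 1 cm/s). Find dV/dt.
660π cm³/s

V = πr²h
dV/dt = 2πrh·dr/dt + πr²·dh/dt
= 2π(10)(14)(2) + π(10)²(1)
= 660π cm³/s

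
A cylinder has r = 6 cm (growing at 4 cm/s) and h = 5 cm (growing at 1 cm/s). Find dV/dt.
276π cm³/s

V = πr²h
dV/dt = 2πrh·dr/dt + πr²·dh/dt
= 2π(6)(5)(4) + π(6)²(1)
= 276π cm³/s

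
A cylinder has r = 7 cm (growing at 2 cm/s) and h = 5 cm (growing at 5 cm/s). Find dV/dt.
385π cm³/s

V = πr²h
dV/dt = 2πrh·dr/dt + πr²·dh/dt
= 2π(7)(5)(2) + π(7)²(5)
= 385π cm³/s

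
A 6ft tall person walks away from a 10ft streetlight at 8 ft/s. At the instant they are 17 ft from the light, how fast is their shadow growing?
12 ft/s

By similar triangles: 10/(x+s) = 6/s
Solving: s = 6x/4
ds/dt = 6/4 · dx/dt = 3/2 · 8 = 12 ft/s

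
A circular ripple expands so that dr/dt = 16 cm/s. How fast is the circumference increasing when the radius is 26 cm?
32π cm/s

C = 2πr
dC/dt = 2π · dr/dt = 2π · 16 = 32π cm/s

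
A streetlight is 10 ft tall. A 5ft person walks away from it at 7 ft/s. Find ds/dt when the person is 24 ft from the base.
7 ft/s

By similar triangles: 10/(x+s) = 5/s
Solving: s = 5x/5
ds/dt = 5/5 · dx/dt = 1 · 7 = 7 ft/s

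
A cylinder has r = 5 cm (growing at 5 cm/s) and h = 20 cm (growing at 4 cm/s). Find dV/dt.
1100π cm³/s

V = πr²h
dV/dt = 2πrh·dr/dt + πr²·dh/dt
= 2π(5)(20)(5) + π(5)²(4)
= 1100π cm³/s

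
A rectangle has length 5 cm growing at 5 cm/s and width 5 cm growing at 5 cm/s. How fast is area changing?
50 cm²/s

A = lw
dA/dt = w·dl/dt + l·dw/dt = 5·5 + 5·5 = 50 cm²/s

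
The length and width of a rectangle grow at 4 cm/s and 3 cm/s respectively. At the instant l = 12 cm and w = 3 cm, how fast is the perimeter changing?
14 cm/s

P = 2(l + w)
dP/dt = 2(dl/dt + dw/dt) = 2(4 + 3) = 14 cm/s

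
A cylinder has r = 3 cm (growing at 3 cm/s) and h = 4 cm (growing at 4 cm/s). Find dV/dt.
108π cm³/s

V = πr²h
dV/dt = 2πrh·dr/dt + πr²·dh/dt
= 2π(3)(4)(3) + π(3)²(4)
= 108π cm³/s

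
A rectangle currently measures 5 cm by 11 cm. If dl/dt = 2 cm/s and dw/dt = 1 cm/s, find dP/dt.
6 cm/s

P = 2(l + w)
dP/dt = 2(dl/dt + dw/dt) = 2(2 + 1) = 6 cm/s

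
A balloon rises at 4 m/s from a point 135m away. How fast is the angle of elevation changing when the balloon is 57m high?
0.025147 rad/s

tan(θ) = y/135
sec²(θ) · dθ/dt = (1/135) · dy/dt
dθ/dt = cos²(θ)/135 · 4 = 135/(135² + 57²) · 4
dθ/dt = 0.025147 rad/s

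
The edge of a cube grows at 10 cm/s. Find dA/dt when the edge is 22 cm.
2640 cm²/s

A = 6s²
dA/dt = 12s · ds/dt = 12·22·10 = 2640 cm²/s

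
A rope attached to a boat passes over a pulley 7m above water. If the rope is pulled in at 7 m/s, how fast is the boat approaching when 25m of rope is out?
175/24 ≈ 7.292 m/s

rope² = x² + 7²
x = √(25² - 7²) = 24
dx/dt = (rope/x) · d(rope)/dt = (25/24) · (-7) = -175/24 m/s
The boat approaches at 175/24 ≈ 7.292 m/s.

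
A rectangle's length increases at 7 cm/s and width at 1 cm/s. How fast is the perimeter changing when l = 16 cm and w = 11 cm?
16 cm/s

P = 2(l + w)
dP/dt = 2(dl/dt + dw/dt) = 2(7 + 1) = 16 cm/s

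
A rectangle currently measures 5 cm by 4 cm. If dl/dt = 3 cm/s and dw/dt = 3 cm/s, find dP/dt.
12 cm/s

P = 2(l + w)
dP/dt = 2(dl/dt + dw/dt) = 2(3 + 3) = 12 cm/s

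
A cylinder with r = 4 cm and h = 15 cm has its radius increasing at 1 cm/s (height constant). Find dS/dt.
46π cm²/s

S = 2πrh + 2πr² (lateral + bases)
dS/dt = (2πh + 4πr)·dr/dt = (2π·15 + 4π·4)·1
= 46π cm²/s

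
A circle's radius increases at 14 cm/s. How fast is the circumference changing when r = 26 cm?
28π cm/s

C = 2πr
dC/dt = 2π · dr/dt = 2π · 14 = 28π cm/s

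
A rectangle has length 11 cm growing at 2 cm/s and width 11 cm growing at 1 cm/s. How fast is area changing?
33 cm²/s

A = lw
dA/dt = w·dl/dt + l·dw/dt = 11·2 + 11·1 = 33 cm²/s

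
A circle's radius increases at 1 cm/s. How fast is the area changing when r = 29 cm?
58π cm²/s

A = πr²
dA/dt = 2πr · dr/dt = 2π(29)(1) = 58π cm²/s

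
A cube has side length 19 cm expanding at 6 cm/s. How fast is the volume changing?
6498 cm³/s

V = s³
dV/dt = 3s² · ds/dt = 3·19²·6 = 6498 cm³/s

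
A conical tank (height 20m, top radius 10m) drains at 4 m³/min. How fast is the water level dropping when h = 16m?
1/(16π) ≈ 0.01989 m/min

r/h = 10/20, so r = (1/2)h
V = (1/3)πr²h = (1/3)π((1/2)h)²h = (1/12)πh³
dV/dh = (1/4)πh²
dh/dt = (dV/dt)/(dV/dh) = -4/((1/4)π·16²) = -1/(16π) m/min
The level is dropping at 1/(16π) ≈ 0.01989 m/min.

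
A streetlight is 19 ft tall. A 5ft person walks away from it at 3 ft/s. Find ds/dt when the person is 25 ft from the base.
15/14 ft/s

By similar triangles: 19/(x+s) = 5/s
Solving: s = 5x/14
ds/dt = 5/14 · dx/dt = 5/14 · 3 = 15/14 ft/s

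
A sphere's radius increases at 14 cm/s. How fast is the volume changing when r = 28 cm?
43904π cm³/s

V = (4/3)πr³
dV/dt = dV/dr · dr/dt = 4πr² · 14
At r = 28: dV/dt = 43904π cm³/s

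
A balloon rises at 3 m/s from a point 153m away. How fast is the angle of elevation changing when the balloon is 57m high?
0.017218 rad/s

tan(θ) = y/153
sec²(θ) · dθ/dt = (1/153) · dy/dt
dθ/dt = cos²(θ)/153 · 3 = 153/(153² + 57²) · 3
dθ/dt = 0.017218 rad/s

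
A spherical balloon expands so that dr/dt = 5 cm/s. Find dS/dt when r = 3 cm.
120π cm²/s

S = 4πr²
dS/dt = dS/dr · dr/dt = 8πr · 5
At r = 3: dS/dt = 120π cm²/s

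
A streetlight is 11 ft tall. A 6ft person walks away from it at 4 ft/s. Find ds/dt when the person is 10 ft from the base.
24/5 ft/s

By similar triangles: 11/(x+s) = 6/s
Solving: s = 6x/5
ds/dt = 6/5 · dx/dt = 6/5 · 4 = 24/5 ft/s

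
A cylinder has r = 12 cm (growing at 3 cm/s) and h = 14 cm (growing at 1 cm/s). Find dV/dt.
1152π cm³/s

V = πr²h
dV/dt = 2πrh·dr/dt + πr²·dh/dt
= 2π(12)(14)(3) + π(12)²(1)
= 1152π cm³/s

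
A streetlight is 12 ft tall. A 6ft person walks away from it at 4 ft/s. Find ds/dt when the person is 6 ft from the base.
4 ft/s

By similar triangles: 12/(x+s) = 6/s
Solving: s = 6x/6
ds/dt = 6/6 · dx/dt = 1 · 4 = 4 ft/s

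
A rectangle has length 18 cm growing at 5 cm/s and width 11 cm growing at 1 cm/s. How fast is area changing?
73 cm²/s

A = lw
dA/dt = w·dl/dt + l·dw/dt = 11·5 + 18·1 = 73 cm²/s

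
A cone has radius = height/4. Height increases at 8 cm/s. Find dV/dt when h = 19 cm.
361π/2 cm³/s

V = (1/3)π(h/4)²h = πh³/48
dV/dt = πh²/16 · 8
At h = 19: dV/dt = 361π/2 cm³/s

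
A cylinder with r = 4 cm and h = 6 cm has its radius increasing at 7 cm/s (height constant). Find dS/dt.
196π cm²/s

S = 2πrh + 2πr² (lateral + bases)
dS/dt = (2πh + 4πr)·dr/dt = (2π·6 + 4π·4)·7
= 196π cm²/s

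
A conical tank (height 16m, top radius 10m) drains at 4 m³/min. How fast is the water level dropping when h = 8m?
4/(25π) ≈ 0.05093 m/min

r/h = 10/16, so r = (5/8)h
V = (1/3)πr²h = (1/3)π((5/8)h)²h = (25/192)πh³
dV/dh = (25/64)πh²
dh/dt = (dV/dt)/(dV/dh) = -4/((25/64)π·8²) = -4/(25π) m/min
The level is dropping at 4/(25π) ≈ 0.05093 m/min.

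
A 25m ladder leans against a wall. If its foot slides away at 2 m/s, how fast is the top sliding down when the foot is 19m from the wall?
19√66/66 ≈ 2.339 m/s

x² + y² = 25²
2x·dx/dt + 2y·dy/dt = 0
dy/dt = -x/y · dx/dt = -19/(2√66) · 2 = -19√66/66 m/s
The top is descending at 19√66/66 ≈ 2.339 m/s.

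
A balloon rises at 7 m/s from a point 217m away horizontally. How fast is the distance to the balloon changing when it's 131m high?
917√2570/12850 ≈ 3.618 m/s

z² = 217² + y²
z = √(217² + 131²) = 5√2570
dz/dt = y/z · dy/dt = 131/(5√2570) · 7 = 917√2570/12850 ≈ 3.618 m/s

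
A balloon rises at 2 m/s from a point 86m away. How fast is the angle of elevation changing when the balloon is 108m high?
0.009024 rad/s

tan(θ) = y/86
sec²(θ) · dθ/dt = (1/86) · dy/dt
dθ/dt = cos²(θ)/86 · 2 = 86/(86² + 108²) · 2
dθ/dt = 0.009024 rad/s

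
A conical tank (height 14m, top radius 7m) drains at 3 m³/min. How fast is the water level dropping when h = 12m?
1/(12π) ≈ 0.02653 m/min

r/h = 7/14, so r = (1/2)h
V = (1/3)πr²h = (1/3)π((1/2)h)²h = (1/12)πh³
dV/dh = (1/4)πh²
dh/dt = (dV/dt)/(dV/dh) = -3/((1/4)π·12²) = -1/(12π) m/min
The level is dropping at 1/(12π) ≈ 0.02653 m/min.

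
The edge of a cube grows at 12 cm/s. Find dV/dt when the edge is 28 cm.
28224 cm³/s

V = s³
dV/dt = 3s² · ds/dt = 3·28²·12 = 28224 cm³/s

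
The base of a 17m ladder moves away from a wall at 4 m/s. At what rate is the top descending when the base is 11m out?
11√42/21 ≈ 3.395 m/s

x² + y² = 17²
2x·dx/dt + 2y·dy/dt = 0
dy/dt = -x/y · dx/dt = -11/(2√42) · 4 = -11√42/21 m/s
The top is descending at 11√42/21 ≈ 3.395 m/s.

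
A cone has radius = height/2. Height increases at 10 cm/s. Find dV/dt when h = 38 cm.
3610π cm³/s

V = (1/3)π(h/2)²h = πh³/12
dV/dt = πh²/4 · 10
At h = 38: dV/dt = 3610π cm³/s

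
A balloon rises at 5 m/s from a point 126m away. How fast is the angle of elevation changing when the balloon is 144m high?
0.017207 rad/s

tan(θ) = y/126
sec²(θ) · dθ/dt = (1/126) · dy/dt
dθ/dt = cos²(θ)/126 · 5 = 126/(126² + 144²) · 5
dθ/dt = 0.017207 rad/s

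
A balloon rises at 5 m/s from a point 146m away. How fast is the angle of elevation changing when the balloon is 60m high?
0.029298 rad/s

tan(θ) = y/146
sec²(θ) · dθ/dt = (1/146) · dy/dt
dθ/dt = cos²(θ)/146 · 5 = 146/(146² + 60²) · 5
dθ/dt = 0.029298 rad/s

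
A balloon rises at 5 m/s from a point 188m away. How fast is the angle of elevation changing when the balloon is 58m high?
0.024284 rad/s

tan(θ) = y/188
sec²(θ) · dθ/dt = (1/188) · dy/dt
dθ/dt = cos²(θ)/188 · 5 = 188/(188² + 58²) · 5
dθ/dt = 0.024284 rad/s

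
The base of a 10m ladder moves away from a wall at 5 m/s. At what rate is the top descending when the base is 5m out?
5√3/3 ≈ 2.887 m/s

x² + y² = 10²
2x·dx/dt + 2y·dy/dt = 0
dy/dt = -x/y · dx/dt = -5/(5√3) · 5 = -5√3/3 m/s
The top is descending at 5√3/3 ≈ 2.887 m/s.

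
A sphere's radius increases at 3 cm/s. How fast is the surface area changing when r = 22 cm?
528π cm²/s

S = 4πr²
dS/dt = dS/dr · dr/dt = 8πr · 3
At r = 22: dS/dt = 528π cm²/s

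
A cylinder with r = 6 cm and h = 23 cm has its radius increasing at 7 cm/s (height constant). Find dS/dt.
490π cm²/s

S = 2πrh + 2πr² (lateral + bases)
dS/dt = (2πh + 4πr)·dr/dt = (2π·23 + 4π·6)·7
= 490π cm²/s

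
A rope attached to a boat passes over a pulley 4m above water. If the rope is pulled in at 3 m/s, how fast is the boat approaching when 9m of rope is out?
27√65/65 ≈ 3.349 m/s

rope² = x² + 4²
x = √(9² - 4²) = √65
dx/dt = (rope/x) · d(rope)/dt = (9/√65) · (-3) = -27√65/65 m/s
The boat approaches at 27√65/65 ≈ 3.349 m/s.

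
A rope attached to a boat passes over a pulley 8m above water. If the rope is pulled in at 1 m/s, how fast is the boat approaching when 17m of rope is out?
17/15 ≈ 1.133 m/s

rope² = x² + 8²
x = √(17² - 8²) = 15
dx/dt = (rope/x) · d(rope)/dt = (17/15) · (-1) = -17/15 m/s
The boat approaches at 17/15 ≈ 1.133 m/s.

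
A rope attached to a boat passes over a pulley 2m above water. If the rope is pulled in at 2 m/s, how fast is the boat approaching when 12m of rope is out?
12√35/35 ≈ 2.028 m/s

rope² = x² + 2²
x = √(12² - 2²) = 2√35
dx/dt = (rope/x) · d(rope)/dt = (12/(2√35)) · (-2) = -12√35/35 m/s
The boat approaches at 12√35/35 ≈ 2.028 m/s.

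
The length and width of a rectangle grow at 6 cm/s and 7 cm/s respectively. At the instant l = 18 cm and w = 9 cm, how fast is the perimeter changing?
26 cm/s

P = 2(l + w)
dP/dt = 2(dl/dt + dw/dt) = 2(6 + 7) = 26 cm/s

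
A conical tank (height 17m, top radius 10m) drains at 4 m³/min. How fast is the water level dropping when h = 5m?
289/(625π) ≈ 0.1472 m/min

r/h = 10/17, so r = (10/17)h
V = (1/3)πr²h = (1/3)π((10/17)h)²h = (100/867)πh³
dV/dh = (100/289)πh²
dh/dt = (dV/dt)/(dV/dh) = -4/((100/289)π·5²) = -289/(625π) m/min
The level is dropping at 289/(625π) ≈ 0.1472 m/min.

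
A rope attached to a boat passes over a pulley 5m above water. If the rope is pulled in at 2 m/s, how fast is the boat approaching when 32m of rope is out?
64√111/333 ≈ 2.025 m/s

rope² = x² + 5²
x = √(32² - 5²) = 3√111
dx/dt = (rope/x) · d(rope)/dt = (32/(3√111)) · (-2) = -64√111/333 m/s
The boat approaches at 64√111/333 ≈ 2.025 m/s.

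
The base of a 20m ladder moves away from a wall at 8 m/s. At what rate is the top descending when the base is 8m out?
16√21/21 ≈ 3.491 m/s

x² + y² = 20²
2x·dx/dt + 2y·dy/dt = 0
dy/dt = -x/y · dx/dt = -8/(4√21) · 8 = -16√21/21 m/s
The top is descending at 16√21/21 ≈ 3.491 m/s.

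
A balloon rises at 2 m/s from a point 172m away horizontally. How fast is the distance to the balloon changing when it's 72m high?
36√2173/2173 ≈ 0.7723 m/s

z² = 172² + y²
z = √(172² + 72²) = 4√2173
dz/dt = y/z · dy/dt = 72/(4√2173) · 2 = 36√2173/2173 ≈ 0.7723 m/s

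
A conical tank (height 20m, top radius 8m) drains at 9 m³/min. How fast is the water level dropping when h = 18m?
25/(144π) ≈ 0.05526 m/min

r/h = 8/20, so r = (2/5)h
V = (1/3)πr²h = (1/3)π((2/5)h)²h = (4/75)πh³
dV/dh = (4/25)πh²
dh/dt = (dV/dt)/(dV/dh) = -9/((4/25)π·18²) = -25/(144π) m/min
The level is dropping at 25/(144π) ≈ 0.05526 m/min.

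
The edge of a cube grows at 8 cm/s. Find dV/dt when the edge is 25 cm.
15000 cm³/s

V = s³
dV/dt = 3s² · ds/dt = 3·25²·8 = 15000 cm³/s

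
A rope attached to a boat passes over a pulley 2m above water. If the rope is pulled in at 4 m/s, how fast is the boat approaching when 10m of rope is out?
5√6/3 ≈ 4.082 m/s

rope² = x² + 2²
x = √(10² - 2²) = 4√6
dx/dt = (rope/x) · d(rope)/dt = (10/(4√6)) · (-4) = -5√6/3 m/s
The boat approaches at 5√6/3 ≈ 4.082 m/s.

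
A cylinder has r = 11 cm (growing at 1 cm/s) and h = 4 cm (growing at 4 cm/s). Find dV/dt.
572π cm³/s

V = πr²h
dV/dt = 2πrh·dr/dt + πr²·dh/dt
= 2π(11)(4)(1) + π(11)²(4)
= 572π cm³/s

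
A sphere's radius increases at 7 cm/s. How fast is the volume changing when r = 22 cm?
13552π cm³/s

V = (4/3)πr³
dV/dt = dV/dr · dr/dt = 4πr² · 7
At r = 22: dV/dt = 13552π cm³/s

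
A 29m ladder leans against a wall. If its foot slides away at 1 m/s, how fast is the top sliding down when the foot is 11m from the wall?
11√5/60 ≈ 0.4099 m/s

x² + y² = 29²
2x·dx/dt + 2y·dy/dt = 0
dy/dt = -x/y · dx/dt = -11/(12√5) · 1 = -11√5/60 m/s
The top is descending at 11√5/60 ≈ 0.4099 m/s.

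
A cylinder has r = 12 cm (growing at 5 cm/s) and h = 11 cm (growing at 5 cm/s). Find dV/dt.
2040π cm³/s

V = πr²h
dV/dt = 2πrh·dr/dt + πr²·dh/dt
= 2π(12)(11)(5) + π(12)²(5)
= 2040π cm³/s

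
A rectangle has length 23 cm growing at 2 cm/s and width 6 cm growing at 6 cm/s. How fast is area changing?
150 cm²/s

A = lw
dA/dt = w·dl/dt + l·dw/dt = 6·2 + 23·6 = 150 cm²/s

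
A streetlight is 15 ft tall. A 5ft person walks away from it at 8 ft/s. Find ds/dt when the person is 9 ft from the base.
4 ft/s

By similar triangles: 15/(x+s) = 5/s
Solving: s = 5x/10
ds/dt = 5/10 · dx/dt = 1/2 · 8 = 4 ft/s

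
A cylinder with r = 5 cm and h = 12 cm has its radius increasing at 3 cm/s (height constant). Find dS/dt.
132π cm²/s

S = 2πrh + 2πr² (lateral + bases)
dS/dt = (2πh + 4πr)·dr/dt = (2π·12 + 4π·5)·3
= 132π cm²/s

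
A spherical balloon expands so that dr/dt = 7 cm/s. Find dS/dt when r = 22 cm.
1232π cm²/s

S = 4πr²
dS/dt = dS/dr · dr/dt = 8πr · 7
At r = 22: dS/dt = 1232π cm²/s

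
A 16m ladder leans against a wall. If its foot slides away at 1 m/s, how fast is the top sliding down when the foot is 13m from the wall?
13√87/87 ≈ 1.394 m/s

x² + y² = 16²
2x·dx/dt + 2y·dy/dt = 0
dy/dt = -x/y · dx/dt = -13/√87 · 1 = -13√87/87 m/s
The top is descending at 13√87/87 ≈ 1.394 m/s.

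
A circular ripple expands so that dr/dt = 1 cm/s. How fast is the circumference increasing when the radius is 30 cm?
2π cm/s

C = 2πr
dC/dt = 2π · dr/dt = 2π · 1 = 2π cm/s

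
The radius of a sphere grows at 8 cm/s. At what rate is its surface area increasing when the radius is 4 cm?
256π cm²/s

S = 4πr²
dS/dt = dS/dr · dr/dt = 8πr · 8
At r = 4: dS/dt = 256π cm²/s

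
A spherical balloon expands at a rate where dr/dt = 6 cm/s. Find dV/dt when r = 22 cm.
11616π cm³/s

V = (4/3)πr³
dV/dt = dV/dr · dr/dt = 4πr² · 6
At r = 22: dV/dt = 11616π cm³/s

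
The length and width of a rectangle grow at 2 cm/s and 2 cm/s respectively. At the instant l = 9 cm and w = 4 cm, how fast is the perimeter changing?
8 cm/s

P = 2(l + w)
dP/dt = 2(dl/dt + dw/dt) = 2(2 + 2) = 8 cm/s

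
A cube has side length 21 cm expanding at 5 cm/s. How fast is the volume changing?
6615 cm³/s

V = s³
dV/dt = 3s² · ds/dt = 3·21²·5 = 6615 cm³/s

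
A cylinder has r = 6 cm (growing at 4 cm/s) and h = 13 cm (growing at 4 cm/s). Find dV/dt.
768π cm³/s

V = πr²h
dV/dt = 2πrh·dr/dt + πr²·dh/dt
= 2π(6)(13)(4) + π(6)²(4)
= 768π cm³/s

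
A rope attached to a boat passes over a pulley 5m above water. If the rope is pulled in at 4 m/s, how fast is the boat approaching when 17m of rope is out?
17√66/33 ≈ 4.185 m/s

rope² = x² + 5²
x = √(17² - 5²) = 2√66
dx/dt = (rope/x) · d(rope)/dt = (17/(2√66)) · (-4) = -17√66/33 m/s
The boat approaches at 17√66/33 ≈ 4.185 m/s.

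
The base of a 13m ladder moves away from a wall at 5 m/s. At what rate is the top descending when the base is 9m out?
45√22/44 ≈ 4.797 m/s

x² + y² = 13²
2x·dx/dt + 2y·dy/dt = 0
dy/dt = -x/y · dx/dt = -9/(2√22) · 5 = -45√22/44 m/s
The top is descending at 45√22/44 ≈ 4.797 m/s.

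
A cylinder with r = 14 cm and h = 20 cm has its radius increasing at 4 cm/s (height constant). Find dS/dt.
384π cm²/s

S = 2πrh + 2πr² (lateral + bases)
dS/dt = (2πh + 4πr)·dr/dt = (2π·20 + 4π·14)·4
= 384π cm²/s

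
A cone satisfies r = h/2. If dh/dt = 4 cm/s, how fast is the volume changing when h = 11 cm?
121π cm³/s

V = (1/3)π(h/2)²h = πh³/12
dV/dt = πh²/4 · 4
At h = 11: dV/dt = 121π cm³/s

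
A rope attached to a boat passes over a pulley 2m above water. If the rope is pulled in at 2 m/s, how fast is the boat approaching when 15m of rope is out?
30√221/221 ≈ 2.018 m/s

rope² = x² + 2²
x = √(15² - 2²) = √221
dx/dt = (rope/x) · d(rope)/dt = (15/√221) · (-2) = -30√221/221 m/s
The boat approaches at 30√221/221 ≈ 2.018 m/s.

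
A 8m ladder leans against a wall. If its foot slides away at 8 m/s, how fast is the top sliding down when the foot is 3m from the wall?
24√55/55 ≈ 3.236 m/s

x² + y² = 8²
2x·dx/dt + 2y·dy/dt = 0
dy/dt = -x/y · dx/dt = -3/√55 · 8 = -24√55/55 m/s
The top is descending at 24√55/55 ≈ 3.236 m/s.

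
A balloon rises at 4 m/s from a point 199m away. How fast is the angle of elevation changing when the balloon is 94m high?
0.016434 rad/s

tan(θ) = y/199
sec²(θ) · dθ/dt = (1/199) · dy/dt
dθ/dt = cos²(θ)/199 · 4 = 199/(199² + 94²) · 4
dθ/dt = 0.016434 rad/s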